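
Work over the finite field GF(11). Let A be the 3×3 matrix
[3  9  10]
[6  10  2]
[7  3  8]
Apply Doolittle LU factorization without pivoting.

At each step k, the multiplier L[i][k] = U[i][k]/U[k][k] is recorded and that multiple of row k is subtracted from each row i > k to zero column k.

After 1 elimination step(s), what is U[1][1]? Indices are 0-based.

Step 1: pivot at (0,0) is 3.
  row1 ← row1 − (2)·row0  ⇒  L[1][0]=2, U row1=(0, 3, 4)
  row2 ← row2 − (6)·row0  ⇒  L[2][0]=6, U row2=(0, 4, 3)

U[1][1] = 3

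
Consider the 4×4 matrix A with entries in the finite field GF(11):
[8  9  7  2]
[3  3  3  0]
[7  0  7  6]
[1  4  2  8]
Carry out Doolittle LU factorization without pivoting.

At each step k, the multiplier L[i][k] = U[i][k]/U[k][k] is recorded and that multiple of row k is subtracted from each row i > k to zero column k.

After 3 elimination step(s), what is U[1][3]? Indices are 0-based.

Step 1: pivot at (0,0) is 8.
  row1 ← row1 − (10)·row0  ⇒  L[1][0]=10, U row1=(0, 1, 10, 2)
  row2 ← row2 − (5)·row0  ⇒  L[2][0]=5, U row2=(0, 10, 5, 7)
  row3 ← row3 − (7)·row0  ⇒  L[3][0]=7, U row3=(0, 7, 8, 5)
Step 2: pivot at (1,1) is 1.
  row2 ← row2 − (10)·row1  ⇒  L[2][1]=10, U row2=(0, 0, 4, 9)
  row3 ← row3 − (7)·row1  ⇒  L[3][1]=7, U row3=(0, 0, 4, 2)
Step 3: pivot at (2,2) is 4.
  row3 ← row3 − (1)·row2  ⇒  L[3][2]=1, U row3=(0, 0, 0, 4)

U[1][3] = 2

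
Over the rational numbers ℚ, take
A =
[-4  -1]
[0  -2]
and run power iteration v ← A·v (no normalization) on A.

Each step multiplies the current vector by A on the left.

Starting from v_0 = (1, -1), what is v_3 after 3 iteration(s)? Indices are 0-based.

v_3 = (-36, 8)

v_0 = (1, -1).
v_1 = A·v_0 = (-3, 2).
v_2 = A·v_1 = (10, -4).
v_3 = A·v_2 = (-36, 8).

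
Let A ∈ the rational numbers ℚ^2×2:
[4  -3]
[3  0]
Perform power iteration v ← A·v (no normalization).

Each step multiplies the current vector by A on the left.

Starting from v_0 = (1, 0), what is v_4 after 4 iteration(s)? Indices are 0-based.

v_4 = (-95, -24)

v_0 = (1, 0).
v_1 = A·v_0 = (4, 3).
v_2 = A·v_1 = (7, 12).
v_3 = A·v_2 = (-8, 21).
v_4 = A·v_3 = (-95, -24).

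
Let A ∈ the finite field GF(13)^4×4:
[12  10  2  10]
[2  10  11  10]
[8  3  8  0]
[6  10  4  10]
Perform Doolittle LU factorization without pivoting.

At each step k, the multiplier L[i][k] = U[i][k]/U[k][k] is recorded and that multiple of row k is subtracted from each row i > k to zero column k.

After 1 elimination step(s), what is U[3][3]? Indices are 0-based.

U[3][3] = 5

k=0: U[0][0]=12
  eliminate (1,0): mult=11, new row 1: (0, 4, 2, 4); set L[1][0]=11
  eliminate (2,0): mult=5, new row 2: (0, 5, 11, 2); set L[2][0]=5
  eliminate (3,0): mult=7, new row 3: (0, 5, 3, 5); set L[3][0]=7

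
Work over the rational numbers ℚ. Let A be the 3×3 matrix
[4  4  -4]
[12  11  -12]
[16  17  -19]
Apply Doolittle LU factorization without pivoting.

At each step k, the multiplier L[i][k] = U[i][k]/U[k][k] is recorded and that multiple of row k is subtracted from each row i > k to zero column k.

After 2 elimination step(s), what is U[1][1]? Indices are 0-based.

U[1][1] = -1

Step 1: pivot at (0,0) is 4.
  row1 ← row1 − (3)·row0  ⇒  L[1][0]=3, U row1=(0, -1, 0)
  row2 ← row2 − (4)·row0  ⇒  L[2][0]=4, U row2=(0, 1, -3)
Step 2: pivot at (1,1) is -1.
  row2 ← row2 − (-1)·row1  ⇒  L[2][1]=-1, U row2=(0, 0, -3)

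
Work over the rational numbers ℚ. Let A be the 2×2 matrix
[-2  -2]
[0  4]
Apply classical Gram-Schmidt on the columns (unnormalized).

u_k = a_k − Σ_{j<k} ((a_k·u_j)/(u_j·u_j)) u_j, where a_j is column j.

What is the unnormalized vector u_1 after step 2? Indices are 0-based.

Step 1: u_0 = a_0 = (-2, 0).
Step 2: u_1 = a_1 − (1)·u_0 = (0, 4).

u_1 = (0, 4)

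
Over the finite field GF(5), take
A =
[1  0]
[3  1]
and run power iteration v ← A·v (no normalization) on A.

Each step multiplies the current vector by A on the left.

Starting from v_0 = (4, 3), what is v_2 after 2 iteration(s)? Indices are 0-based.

v_2 = (4, 2)

v_0 = (4, 3).
v_1 = A·v_0 = (4, 0).
v_2 = A·v_1 = (4, 2).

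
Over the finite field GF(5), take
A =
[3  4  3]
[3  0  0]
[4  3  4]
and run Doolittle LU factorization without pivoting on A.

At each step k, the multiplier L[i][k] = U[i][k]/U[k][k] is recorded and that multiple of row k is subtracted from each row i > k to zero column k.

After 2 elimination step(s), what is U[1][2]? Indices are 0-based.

U[1][2] = 2

[col 0] pivot 3
  R1 -= 1*R0 → (0, 1, 2)  (L[1][0] := 1)
  R2 -= 3*R0 → (0, 1, 0)  (L[2][0] := 3)
[col 1] pivot 1
  R2 -= 1*R1 → (0, 0, 3)  (L[2][1] := 1)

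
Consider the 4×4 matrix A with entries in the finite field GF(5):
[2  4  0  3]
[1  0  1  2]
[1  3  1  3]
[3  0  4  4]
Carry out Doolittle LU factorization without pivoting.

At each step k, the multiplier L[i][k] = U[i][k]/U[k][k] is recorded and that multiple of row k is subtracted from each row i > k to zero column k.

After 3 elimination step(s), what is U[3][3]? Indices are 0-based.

U[3][3] = 1

k=0: U[0][0]=2
  eliminate (1,0): mult=3, new row 1: (0, 3, 1, 3); set L[1][0]=3
  eliminate (2,0): mult=3, new row 2: (0, 1, 1, 4); set L[2][0]=3
  eliminate (3,0): mult=4, new row 3: (0, 4, 4, 2); set L[3][0]=4
k=1: U[1][1]=3
  eliminate (2,1): mult=2, new row 2: (0, 0, 4, 3); set L[2][1]=2
  eliminate (3,1): mult=3, new row 3: (0, 0, 1, 3); set L[3][1]=3
k=2: U[2][2]=4
  eliminate (3,2): mult=4, new row 3: (0, 0, 0, 1); set L[3][2]=4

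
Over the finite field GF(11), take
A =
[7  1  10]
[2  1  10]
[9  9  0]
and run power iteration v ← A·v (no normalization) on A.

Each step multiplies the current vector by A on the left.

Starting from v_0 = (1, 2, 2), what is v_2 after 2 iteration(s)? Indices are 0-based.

v_2 = (2, 0, 4)

v_0 = (1, 2, 2).
v_1 = A·v_0 = (7, 2, 5).
v_2 = A·v_1 = (2, 0, 4).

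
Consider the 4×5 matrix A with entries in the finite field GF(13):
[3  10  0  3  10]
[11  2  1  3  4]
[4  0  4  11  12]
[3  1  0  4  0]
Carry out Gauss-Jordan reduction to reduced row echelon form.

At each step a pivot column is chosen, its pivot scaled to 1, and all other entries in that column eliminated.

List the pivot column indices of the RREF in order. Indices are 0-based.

pivot columns: 0, 1, 2, 3

[1] R0 /= 3  ⇒  (1, 12, 0, 1, 12)
     R1 -= 11·R0  ⇒  (0, 0, 1, 5, 2)
     R2 -= 4·R0  ⇒  (0, 4, 4, 7, 3)
     R3 -= 3·R0  ⇒  (0, 4, 0, 1, 3)
[2] R1 <-> R2
[2] R1 /= 4  ⇒  (0, 1, 1, 5, 4)
     R0 -= 12·R1  ⇒  (1, 0, 1, 6, 3)
     R3 -= 4·R1  ⇒  (0, 0, 9, 7, 0)
[3] R2 /= 1  ⇒  (0, 0, 1, 5, 2)
     R0 -= 1·R2  ⇒  (1, 0, 0, 1, 1)
     R1 -= 1·R2  ⇒  (0, 1, 0, 0, 2)
     R3 -= 9·R2  ⇒  (0, 0, 0, 1, 8)
[4] R3 /= 1  ⇒  (0, 0, 0, 1, 8)
     R0 -= 1·R3  ⇒  (1, 0, 0, 0, 6)
     R2 -= 5·R3  ⇒  (0, 0, 1, 0, 1)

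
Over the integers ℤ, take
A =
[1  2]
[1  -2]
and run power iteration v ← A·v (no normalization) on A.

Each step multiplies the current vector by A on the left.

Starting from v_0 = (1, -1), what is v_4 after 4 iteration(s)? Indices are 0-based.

v_0 = (1, -1).
v_1 = A·v_0 = (-1, 3).
v_2 = A·v_1 = (5, -7).
v_3 = A·v_2 = (-9, 19).
v_4 = A·v_3 = (29, -47).

v_4 = (29, -47)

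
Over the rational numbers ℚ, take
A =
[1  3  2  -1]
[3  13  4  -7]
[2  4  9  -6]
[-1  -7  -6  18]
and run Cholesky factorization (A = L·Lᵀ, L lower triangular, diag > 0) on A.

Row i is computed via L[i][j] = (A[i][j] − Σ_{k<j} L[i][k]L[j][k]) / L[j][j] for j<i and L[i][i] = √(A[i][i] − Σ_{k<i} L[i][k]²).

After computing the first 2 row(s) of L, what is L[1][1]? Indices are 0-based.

Step 1: L[0][0] = √(1) = 1.
  L[1][0] = (3) / L[0][0] = 3.
Step 2: L[1][1] = √(4) = 2.

L[1][1] = 2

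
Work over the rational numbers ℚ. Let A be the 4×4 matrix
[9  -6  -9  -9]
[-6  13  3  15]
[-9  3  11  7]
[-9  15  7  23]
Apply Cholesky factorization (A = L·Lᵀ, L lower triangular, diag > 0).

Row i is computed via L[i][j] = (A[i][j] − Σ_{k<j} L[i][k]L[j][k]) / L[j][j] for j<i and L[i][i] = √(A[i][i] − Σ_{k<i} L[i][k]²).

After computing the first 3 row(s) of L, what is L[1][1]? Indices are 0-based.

L[1][1] = 3

Step 1: L[0][0] = √(9) = 3.
  L[1][0] = (-6) / L[0][0] = -2.
Step 2: L[1][1] = √(9) = 3.
  L[2][0] = (-9) / L[0][0] = -3.
  L[2][1] = (-3) / L[1][1] = -1.
Step 3: L[2][2] = √(1) = 1.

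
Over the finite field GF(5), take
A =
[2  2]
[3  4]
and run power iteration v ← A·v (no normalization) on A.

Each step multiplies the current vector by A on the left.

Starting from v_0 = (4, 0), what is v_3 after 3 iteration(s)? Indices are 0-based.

v_0 = (4, 0).
v_1 = A·v_0 = (3, 2).
v_2 = A·v_1 = (0, 2).
v_3 = A·v_2 = (4, 3).

v_3 = (4, 3)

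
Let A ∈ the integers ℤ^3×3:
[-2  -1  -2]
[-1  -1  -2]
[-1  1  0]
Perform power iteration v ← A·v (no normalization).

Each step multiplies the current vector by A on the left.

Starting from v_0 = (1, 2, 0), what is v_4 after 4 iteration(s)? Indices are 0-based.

v_4 = (74, 49, 9)

v_0 = (1, 2, 0).
v_1 = A·v_0 = (-4, -3, 1).
v_2 = A·v_1 = (9, 5, 1).
v_3 = A·v_2 = (-25, -16, -4).
v_4 = A·v_3 = (74, 49, 9).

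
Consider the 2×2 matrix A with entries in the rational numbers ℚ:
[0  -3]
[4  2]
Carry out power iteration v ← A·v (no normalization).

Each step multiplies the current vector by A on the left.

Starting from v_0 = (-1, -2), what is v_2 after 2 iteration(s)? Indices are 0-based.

v_0 = (-1, -2).
v_1 = A·v_0 = (6, -8).
v_2 = A·v_1 = (24, 8).

v_2 = (24, 8)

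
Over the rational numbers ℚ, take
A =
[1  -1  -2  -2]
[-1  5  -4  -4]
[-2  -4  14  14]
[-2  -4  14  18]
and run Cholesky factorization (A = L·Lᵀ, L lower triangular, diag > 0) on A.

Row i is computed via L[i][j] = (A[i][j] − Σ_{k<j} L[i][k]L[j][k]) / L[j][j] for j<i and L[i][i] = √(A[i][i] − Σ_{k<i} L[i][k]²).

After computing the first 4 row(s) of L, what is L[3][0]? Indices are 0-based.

Step 1: L[0][0] = √(1) = 1.
  L[1][0] = (-1) / L[0][0] = -1.
Step 2: L[1][1] = √(4) = 2.
  L[2][0] = (-2) / L[0][0] = -2.
  L[2][1] = (-6) / L[1][1] = -3.
Step 3: L[2][2] = √(1) = 1.
  L[3][0] = (-2) / L[0][0] = -2.
  L[3][1] = (-6) / L[1][1] = -3.
  L[3][2] = (1) / L[2][2] = 1.
Step 4: L[3][3] = √(4) = 2.

L[3][0] = -2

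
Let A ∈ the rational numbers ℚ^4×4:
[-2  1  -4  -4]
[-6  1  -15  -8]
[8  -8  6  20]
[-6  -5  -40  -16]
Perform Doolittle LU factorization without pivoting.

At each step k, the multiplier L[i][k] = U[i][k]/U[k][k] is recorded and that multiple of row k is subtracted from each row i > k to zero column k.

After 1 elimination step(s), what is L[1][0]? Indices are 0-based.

L[1][0] = 3

k=0: U[0][0]=-2
  eliminate (1,0): mult=3, new row 1: (0, -2, -3, 4); set L[1][0]=3
  eliminate (2,0): mult=-4, new row 2: (0, -4, -10, 4); set L[2][0]=-4
  eliminate (3,0): mult=3, new row 3: (0, -8, -28, -4); set L[3][0]=3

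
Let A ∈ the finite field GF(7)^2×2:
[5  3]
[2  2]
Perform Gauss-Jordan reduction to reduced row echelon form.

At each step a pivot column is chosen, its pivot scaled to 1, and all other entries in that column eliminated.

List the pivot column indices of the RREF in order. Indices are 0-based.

pivot columns: 0, 1

step 1: normalize row 0 (÷5) = (1, 2)
  row 1: subtract 2×row0 = (0, 5)
step 2: normalize row 1 (÷5) = (0, 1)
  row 0: subtract 2×row1 = (1, 0)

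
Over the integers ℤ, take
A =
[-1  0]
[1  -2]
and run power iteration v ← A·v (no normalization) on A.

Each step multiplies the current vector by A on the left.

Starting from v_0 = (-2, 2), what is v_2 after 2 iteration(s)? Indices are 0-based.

v_0 = (-2, 2).
v_1 = A·v_0 = (2, -6).
v_2 = A·v_1 = (-2, 14).

v_2 = (-2, 14)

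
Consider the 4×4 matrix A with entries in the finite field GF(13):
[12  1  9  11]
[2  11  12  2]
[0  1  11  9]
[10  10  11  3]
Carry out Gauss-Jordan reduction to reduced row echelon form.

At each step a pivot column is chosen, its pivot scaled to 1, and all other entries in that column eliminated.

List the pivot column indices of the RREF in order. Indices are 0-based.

step 1: normalize row 0 (÷12) = (1, 12, 4, 2)
  row 1: subtract 2×row0 = (0, 0, 4, 11)
  row 3: subtract 10×row0 = (0, 7, 10, 9)
step 2: exchange rows 1,2
step 2: normalize row 1 (÷1) = (0, 1, 11, 9)
  row 0: subtract 12×row1 = (1, 0, 2, 11)
  row 3: subtract 7×row1 = (0, 0, 11, 11)
step 3: normalize row 2 (÷4) = (0, 0, 1, 6)
  row 0: subtract 2×row2 = (1, 0, 0, 12)
  row 1: subtract 11×row2 = (0, 1, 0, 8)
  row 3: subtract 11×row2 = (0, 0, 0, 10)
step 4: normalize row 3 (÷10) = (0, 0, 0, 1)
  row 0: subtract 12×row3 = (1, 0, 0, 0)
  row 1: subtract 8×row3 = (0, 1, 0, 0)
  row 2: subtract 6×row3 = (0, 0, 1, 0)

pivot columns: 0, 1, 2, 3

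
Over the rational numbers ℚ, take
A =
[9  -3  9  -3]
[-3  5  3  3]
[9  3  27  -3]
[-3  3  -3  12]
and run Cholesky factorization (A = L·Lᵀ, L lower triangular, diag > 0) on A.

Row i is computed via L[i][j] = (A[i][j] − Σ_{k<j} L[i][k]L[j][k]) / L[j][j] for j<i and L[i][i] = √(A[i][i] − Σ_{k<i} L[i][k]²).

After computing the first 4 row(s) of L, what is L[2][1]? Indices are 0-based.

Step 1: L[0][0] = √(9) = 3.
  L[1][0] = (-3) / L[0][0] = -1.
Step 2: L[1][1] = √(4) = 2.
  L[2][0] = (9) / L[0][0] = 3.
  L[2][1] = (6) / L[1][1] = 3.
Step 3: L[2][2] = √(9) = 3.
  L[3][0] = (-3) / L[0][0] = -1.
  L[3][1] = (2) / L[1][1] = 1.
  L[3][2] = (-3) / L[2][2] = -1.
Step 4: L[3][3] = √(9) = 3.

L[2][1] = 3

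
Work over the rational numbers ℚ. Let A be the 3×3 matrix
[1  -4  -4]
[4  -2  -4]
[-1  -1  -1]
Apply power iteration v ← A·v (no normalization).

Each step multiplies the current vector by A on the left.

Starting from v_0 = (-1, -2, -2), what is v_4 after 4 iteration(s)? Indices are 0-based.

v_4 = (151, -80, 64)

v_0 = (-1, -2, -2).
v_1 = A·v_0 = (15, 8, 5).
v_2 = A·v_1 = (-37, 24, -28).
v_3 = A·v_2 = (-21, -84, 41).
v_4 = A·v_3 = (151, -80, 64).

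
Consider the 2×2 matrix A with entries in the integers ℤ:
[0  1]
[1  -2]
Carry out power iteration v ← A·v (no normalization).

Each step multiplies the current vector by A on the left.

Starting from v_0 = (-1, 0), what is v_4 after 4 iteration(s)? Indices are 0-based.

v_4 = (-5, 12)

v_0 = (-1, 0).
v_1 = A·v_0 = (0, -1).
v_2 = A·v_1 = (-1, 2).
v_3 = A·v_2 = (2, -5).
v_4 = A·v_3 = (-5, 12).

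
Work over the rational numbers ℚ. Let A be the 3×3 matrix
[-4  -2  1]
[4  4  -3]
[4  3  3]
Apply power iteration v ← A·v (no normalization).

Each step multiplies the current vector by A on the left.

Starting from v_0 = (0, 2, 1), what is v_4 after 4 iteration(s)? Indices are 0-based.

v_4 = (225, -623, -39)

v_0 = (0, 2, 1).
v_1 = A·v_0 = (-3, 5, 9).
v_2 = A·v_1 = (11, -19, 30).
v_3 = A·v_2 = (24, -122, 77).
v_4 = A·v_3 = (225, -623, -39).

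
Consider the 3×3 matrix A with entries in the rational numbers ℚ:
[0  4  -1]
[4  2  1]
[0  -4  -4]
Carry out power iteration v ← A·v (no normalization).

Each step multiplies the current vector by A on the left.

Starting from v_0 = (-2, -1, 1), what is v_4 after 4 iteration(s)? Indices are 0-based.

v_0 = (-2, -1, 1).
v_1 = A·v_0 = (-5, -9, 0).
v_2 = A·v_1 = (-36, -38, 36).
v_3 = A·v_2 = (-188, -184, 8).
v_4 = A·v_3 = (-744, -1112, 704).

v_4 = (-744, -1112, 704)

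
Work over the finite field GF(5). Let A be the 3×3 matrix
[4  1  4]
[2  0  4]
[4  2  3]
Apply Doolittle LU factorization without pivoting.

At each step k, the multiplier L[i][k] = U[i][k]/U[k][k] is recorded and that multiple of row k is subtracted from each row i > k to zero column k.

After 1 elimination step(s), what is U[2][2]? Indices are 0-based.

Step 1: pivot at (0,0) is 4.
  row1 ← row1 − (3)·row0  ⇒  L[1][0]=3, U row1=(0, 2, 2)
  row2 ← row2 − (1)·row0  ⇒  L[2][0]=1, U row2=(0, 1, 4)

U[2][2] = 4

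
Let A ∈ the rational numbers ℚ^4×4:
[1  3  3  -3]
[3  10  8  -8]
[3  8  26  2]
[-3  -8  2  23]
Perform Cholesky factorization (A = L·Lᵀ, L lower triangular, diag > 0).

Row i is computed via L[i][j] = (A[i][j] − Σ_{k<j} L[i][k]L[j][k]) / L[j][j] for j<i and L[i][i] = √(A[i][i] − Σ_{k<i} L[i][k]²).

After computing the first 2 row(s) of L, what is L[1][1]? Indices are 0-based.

L[1][1] = 1

Step 1: L[0][0] = √(1) = 1.
  L[1][0] = (3) / L[0][0] = 3.
Step 2: L[1][1] = √(1) = 1.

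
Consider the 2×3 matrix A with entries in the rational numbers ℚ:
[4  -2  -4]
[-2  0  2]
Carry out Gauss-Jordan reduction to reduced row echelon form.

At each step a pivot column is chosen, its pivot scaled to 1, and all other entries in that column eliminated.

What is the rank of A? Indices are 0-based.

rank = 2

[1] R0 /= 4  ⇒  (1, -1/2, -1)
     R1 -= -2·R0  ⇒  (0, -1, 0)
[2] R1 /= -1  ⇒  (0, 1, 0)
     R0 -= -1/2·R1  ⇒  (1, 0, -1)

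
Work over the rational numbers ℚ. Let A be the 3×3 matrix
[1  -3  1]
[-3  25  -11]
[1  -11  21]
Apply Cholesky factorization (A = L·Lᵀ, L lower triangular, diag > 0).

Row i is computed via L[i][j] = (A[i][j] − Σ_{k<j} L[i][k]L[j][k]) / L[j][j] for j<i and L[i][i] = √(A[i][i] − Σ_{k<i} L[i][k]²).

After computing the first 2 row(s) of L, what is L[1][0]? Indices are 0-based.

L[1][0] = -3

Step 1: L[0][0] = √(1) = 1.
  L[1][0] = (-3) / L[0][0] = -3.
Step 2: L[1][1] = √(16) = 4.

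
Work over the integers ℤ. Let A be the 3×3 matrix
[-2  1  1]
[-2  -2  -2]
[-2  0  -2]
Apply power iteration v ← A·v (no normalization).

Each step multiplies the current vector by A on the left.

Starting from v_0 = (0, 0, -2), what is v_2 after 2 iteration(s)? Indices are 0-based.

v_2 = (12, -12, -4)

v_0 = (0, 0, -2).
v_1 = A·v_0 = (-2, 4, 4).
v_2 = A·v_1 = (12, -12, -4).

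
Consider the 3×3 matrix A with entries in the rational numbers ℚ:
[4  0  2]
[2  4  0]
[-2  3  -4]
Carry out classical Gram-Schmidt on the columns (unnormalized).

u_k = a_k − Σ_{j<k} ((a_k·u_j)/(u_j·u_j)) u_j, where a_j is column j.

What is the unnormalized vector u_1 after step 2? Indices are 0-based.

Step 1: u_0 = a_0 = (4, 2, -2).
Step 2: u_1 = a_1 − (1/12)·u_0 = (-1/3, 23/6, 19/6).

u_1 = (-1/3, 23/6, 19/6)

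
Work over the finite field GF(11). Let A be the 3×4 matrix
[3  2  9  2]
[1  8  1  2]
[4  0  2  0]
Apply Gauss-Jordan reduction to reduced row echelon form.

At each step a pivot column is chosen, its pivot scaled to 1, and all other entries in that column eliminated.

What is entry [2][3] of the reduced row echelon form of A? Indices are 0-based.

step 1: normalize row 0 (÷3) = (1, 8, 3, 8)
  row 1: subtract 1×row0 = (0, 0, 9, 5)
  row 2: subtract 4×row0 = (0, 1, 1, 1)
step 2: exchange rows 1,2
step 2: normalize row 1 (÷1) = (0, 1, 1, 1)
  row 0: subtract 8×row1 = (1, 0, 6, 0)
step 3: normalize row 2 (÷9) = (0, 0, 1, 3)
  row 0: subtract 6×row2 = (1, 0, 0, 4)
  row 1: subtract 1×row2 = (0, 1, 0, 9)

M[2][3] = 3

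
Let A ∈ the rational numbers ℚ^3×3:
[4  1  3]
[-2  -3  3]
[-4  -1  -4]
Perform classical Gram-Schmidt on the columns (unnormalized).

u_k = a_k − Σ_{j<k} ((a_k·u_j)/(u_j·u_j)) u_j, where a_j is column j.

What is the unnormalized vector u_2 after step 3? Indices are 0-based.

u_2 = (-1/2, 0, -1/2)

Step 1: u_0 = a_0 = (4, -2, -4).
Step 2: u_1 = a_1 − (7/18)·u_0 = (-5/9, -20/9, 5/9).
Step 3: u_2 = a_2 − (11/18)·u_0 − (-19/10)·u_1 = (-1/2, 0, -1/2).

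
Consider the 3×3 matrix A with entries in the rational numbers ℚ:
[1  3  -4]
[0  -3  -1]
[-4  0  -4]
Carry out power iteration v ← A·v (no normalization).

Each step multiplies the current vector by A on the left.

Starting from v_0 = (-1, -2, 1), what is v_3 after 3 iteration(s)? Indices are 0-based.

v_0 = (-1, -2, 1).
v_1 = A·v_0 = (-11, 5, 0).
v_2 = A·v_1 = (4, -15, 44).
v_3 = A·v_2 = (-217, 1, -192).

v_3 = (-217, 1, -192)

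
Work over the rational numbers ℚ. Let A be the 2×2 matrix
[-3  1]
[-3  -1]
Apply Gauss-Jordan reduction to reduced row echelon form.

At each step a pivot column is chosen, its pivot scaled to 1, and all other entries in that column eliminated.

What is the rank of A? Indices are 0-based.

pivot(0,0)=-3: scale R0 → (1, -1/3)
  clear (1,0): R1 −= (-3)R0 → (0, -2)
pivot(1,1)=-2: scale R1 → (0, 1)
  clear (0,1): R0 −= (-1/3)R1 → (1, 0)

rank = 2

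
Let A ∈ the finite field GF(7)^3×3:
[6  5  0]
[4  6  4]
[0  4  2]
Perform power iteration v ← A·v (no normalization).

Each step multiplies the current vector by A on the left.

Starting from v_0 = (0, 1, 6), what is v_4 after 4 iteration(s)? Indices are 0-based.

v_4 = (1, 4, 4)

v_0 = (0, 1, 6).
v_1 = A·v_0 = (5, 2, 2).
v_2 = A·v_1 = (5, 5, 5).
v_3 = A·v_2 = (6, 0, 2).
v_4 = A·v_3 = (1, 4, 4).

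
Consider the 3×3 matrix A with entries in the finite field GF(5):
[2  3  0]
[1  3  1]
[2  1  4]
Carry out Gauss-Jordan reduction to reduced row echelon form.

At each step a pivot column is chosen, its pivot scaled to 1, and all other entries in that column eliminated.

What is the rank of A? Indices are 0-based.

rank = 3

pivot(0,0)=2: scale R0 → (1, 4, 0)
  clear (1,0): R1 −= (1)R0 → (0, 4, 1)
  clear (2,0): R2 −= (2)R0 → (0, 3, 4)
pivot(1,1)=4: scale R1 → (0, 1, 4)
  clear (0,1): R0 −= (4)R1 → (1, 0, 4)
  clear (2,1): R2 −= (3)R1 → (0, 0, 2)
pivot(2,2)=2: scale R2 → (0, 0, 1)
  clear (0,2): R0 −= (4)R2 → (1, 0, 0)
  clear (1,2): R1 −= (4)R2 → (0, 1, 0)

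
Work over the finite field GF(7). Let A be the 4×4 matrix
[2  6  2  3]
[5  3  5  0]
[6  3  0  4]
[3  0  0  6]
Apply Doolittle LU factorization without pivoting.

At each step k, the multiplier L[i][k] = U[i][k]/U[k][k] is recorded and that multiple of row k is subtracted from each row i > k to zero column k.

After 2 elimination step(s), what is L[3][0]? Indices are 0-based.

L[3][0] = 5

[col 0] pivot 2
  R1 -= 6*R0 → (0, 2, 0, 3)  (L[1][0] := 6)
  R2 -= 3*R0 → (0, 6, 1, 2)  (L[2][0] := 3)
  R3 -= 5*R0 → (0, 5, 4, 5)  (L[3][0] := 5)
[col 1] pivot 2
  R2 -= 3*R1 → (0, 0, 1, 0)  (L[2][1] := 3)
  R3 -= 6*R1 → (0, 0, 4, 1)  (L[3][1] := 6)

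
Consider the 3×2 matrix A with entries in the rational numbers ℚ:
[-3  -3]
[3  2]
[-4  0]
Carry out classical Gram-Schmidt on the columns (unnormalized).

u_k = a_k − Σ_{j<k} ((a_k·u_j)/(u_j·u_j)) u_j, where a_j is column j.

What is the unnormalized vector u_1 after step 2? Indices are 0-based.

u_1 = (-57/34, 23/34, 30/17)

Step 1: u_0 = a_0 = (-3, 3, -4).
Step 2: u_1 = a_1 − (15/34)·u_0 = (-57/34, 23/34, 30/17).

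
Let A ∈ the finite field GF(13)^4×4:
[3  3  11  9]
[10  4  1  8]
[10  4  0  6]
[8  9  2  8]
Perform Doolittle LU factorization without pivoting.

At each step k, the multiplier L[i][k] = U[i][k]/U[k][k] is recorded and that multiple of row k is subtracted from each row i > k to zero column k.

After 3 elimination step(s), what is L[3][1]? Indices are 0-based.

k=0: U[0][0]=3
  eliminate (1,0): mult=12, new row 1: (0, 7, 12, 4); set L[1][0]=12
  eliminate (2,0): mult=12, new row 2: (0, 7, 11, 2); set L[2][0]=12
  eliminate (3,0): mult=7, new row 3: (0, 1, 3, 10); set L[3][0]=7
k=1: U[1][1]=7
  eliminate (2,1): mult=1, new row 2: (0, 0, 12, 11); set L[2][1]=1
  eliminate (3,1): mult=2, new row 3: (0, 0, 5, 2); set L[3][1]=2
k=2: U[2][2]=12
  eliminate (3,2): mult=8, new row 3: (0, 0, 0, 5); set L[3][2]=8

L[3][1] = 2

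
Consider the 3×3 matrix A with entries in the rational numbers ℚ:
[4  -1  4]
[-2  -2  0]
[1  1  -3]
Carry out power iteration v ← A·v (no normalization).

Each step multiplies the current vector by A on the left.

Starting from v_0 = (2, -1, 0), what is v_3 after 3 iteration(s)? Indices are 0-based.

v_3 = (198, -56, 16)

v_0 = (2, -1, 0).
v_1 = A·v_0 = (9, -2, 1).
v_2 = A·v_1 = (42, -14, 4).
v_3 = A·v_2 = (198, -56, 16).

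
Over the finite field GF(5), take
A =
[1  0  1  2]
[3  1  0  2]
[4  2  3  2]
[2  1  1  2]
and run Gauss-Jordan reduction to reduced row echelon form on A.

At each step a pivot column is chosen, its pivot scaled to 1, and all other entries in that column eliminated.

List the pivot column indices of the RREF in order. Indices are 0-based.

pivot columns: 0, 1, 2, 3

step 1: normalize row 0 (÷1) = (1, 0, 1, 2)
  row 1: subtract 3×row0 = (0, 1, 2, 1)
  row 2: subtract 4×row0 = (0, 2, 4, 4)
  row 3: subtract 2×row0 = (0, 1, 4, 3)
step 2: normalize row 1 (÷1) = (0, 1, 2, 1)
  row 2: subtract 2×row1 = (0, 0, 0, 2)
  row 3: subtract 1×row1 = (0, 0, 2, 2)
step 3: exchange rows 2,3
step 3: normalize row 2 (÷2) = (0, 0, 1, 1)
  row 0: subtract 1×row2 = (1, 0, 0, 1)
  row 1: subtract 2×row2 = (0, 1, 0, 4)
step 4: normalize row 3 (÷2) = (0, 0, 0, 1)
  row 0: subtract 1×row3 = (1, 0, 0, 0)
  row 1: subtract 4×row3 = (0, 1, 0, 0)
  row 2: subtract 1×row3 = (0, 0, 1, 0)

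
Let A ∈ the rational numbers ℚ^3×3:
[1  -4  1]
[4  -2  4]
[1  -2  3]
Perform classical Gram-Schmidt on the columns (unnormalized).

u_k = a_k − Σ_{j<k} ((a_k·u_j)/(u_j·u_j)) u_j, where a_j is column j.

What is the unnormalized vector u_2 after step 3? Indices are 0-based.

u_2 = (-42/59, -14/59, 98/59)

Step 1: u_0 = a_0 = (1, 4, 1).
Step 2: u_1 = a_1 − (-7/9)·u_0 = (-29/9, 10/9, -11/9).
Step 3: u_2 = a_2 − (10/9)·u_0 − (-11/59)·u_1 = (-42/59, -14/59, 98/59).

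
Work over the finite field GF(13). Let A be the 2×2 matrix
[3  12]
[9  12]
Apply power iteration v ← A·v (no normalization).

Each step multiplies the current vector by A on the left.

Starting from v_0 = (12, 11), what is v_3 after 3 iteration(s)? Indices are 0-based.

v_3 = (1, 12)

v_0 = (12, 11).
v_1 = A·v_0 = (12, 6).
v_2 = A·v_1 = (4, 11).
v_3 = A·v_2 = (1, 12).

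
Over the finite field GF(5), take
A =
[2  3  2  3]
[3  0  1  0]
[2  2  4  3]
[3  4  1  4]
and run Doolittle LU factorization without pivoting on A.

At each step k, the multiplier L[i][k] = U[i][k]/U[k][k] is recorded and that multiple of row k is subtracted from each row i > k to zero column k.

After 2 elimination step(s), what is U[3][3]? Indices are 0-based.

Step 1: pivot at (0,0) is 2.
  row1 ← row1 − (4)·row0  ⇒  L[1][0]=4, U row1=(0, 3, 3, 3)
  row2 ← row2 − (1)·row0  ⇒  L[2][0]=1, U row2=(0, 4, 2, 0)
  row3 ← row3 − (4)·row0  ⇒  L[3][0]=4, U row3=(0, 2, 3, 2)
Step 2: pivot at (1,1) is 3.
  row2 ← row2 − (3)·row1  ⇒  L[2][1]=3, U row2=(0, 0, 3, 1)
  row3 ← row3 − (4)·row1  ⇒  L[3][1]=4, U row3=(0, 0, 1, 0)

U[3][3] = 0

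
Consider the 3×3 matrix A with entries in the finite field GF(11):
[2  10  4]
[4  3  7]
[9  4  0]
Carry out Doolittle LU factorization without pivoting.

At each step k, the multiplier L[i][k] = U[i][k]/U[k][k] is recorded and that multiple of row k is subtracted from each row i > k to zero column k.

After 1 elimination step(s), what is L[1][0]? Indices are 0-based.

L[1][0] = 2

Step 1: pivot at (0,0) is 2.
  row1 ← row1 − (2)·row0  ⇒  L[1][0]=2, U row1=(0, 5, 10)
  row2 ← row2 − (10)·row0  ⇒  L[2][0]=10, U row2=(0, 3, 4)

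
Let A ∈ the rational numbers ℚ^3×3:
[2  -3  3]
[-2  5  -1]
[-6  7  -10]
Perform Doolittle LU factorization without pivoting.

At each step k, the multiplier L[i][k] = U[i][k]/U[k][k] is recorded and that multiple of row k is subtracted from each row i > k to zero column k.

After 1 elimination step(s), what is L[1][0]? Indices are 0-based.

[col 0] pivot 2
  R1 -= -1*R0 → (0, 2, 2)  (L[1][0] := -1)
  R2 -= -3*R0 → (0, -2, -1)  (L[2][0] := -3)

L[1][0] = -1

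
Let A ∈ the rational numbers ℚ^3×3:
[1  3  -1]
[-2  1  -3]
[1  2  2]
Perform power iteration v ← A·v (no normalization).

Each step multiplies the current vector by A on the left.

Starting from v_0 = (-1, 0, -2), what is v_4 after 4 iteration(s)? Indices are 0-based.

v_0 = (-1, 0, -2).
v_1 = A·v_0 = (1, 8, -5).
v_2 = A·v_1 = (30, 21, 7).
v_3 = A·v_2 = (86, -60, 86).
v_4 = A·v_3 = (-180, -490, 138).

v_4 = (-180, -490, 138)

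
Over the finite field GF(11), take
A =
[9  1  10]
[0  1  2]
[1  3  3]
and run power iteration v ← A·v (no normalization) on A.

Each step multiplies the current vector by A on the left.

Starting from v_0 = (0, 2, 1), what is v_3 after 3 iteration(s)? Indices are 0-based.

v_0 = (0, 2, 1).
v_1 = A·v_0 = (1, 4, 9).
v_2 = A·v_1 = (4, 0, 7).
v_3 = A·v_2 = (7, 3, 3).

v_3 = (7, 3, 3)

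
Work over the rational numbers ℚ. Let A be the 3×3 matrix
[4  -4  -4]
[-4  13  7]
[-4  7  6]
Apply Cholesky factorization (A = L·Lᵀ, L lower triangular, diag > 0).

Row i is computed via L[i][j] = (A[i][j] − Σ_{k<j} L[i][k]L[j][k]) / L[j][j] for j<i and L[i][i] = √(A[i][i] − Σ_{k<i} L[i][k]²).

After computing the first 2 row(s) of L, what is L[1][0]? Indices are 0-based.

Step 1: L[0][0] = √(4) = 2.
  L[1][0] = (-4) / L[0][0] = -2.
Step 2: L[1][1] = √(9) = 3.

L[1][0] = -2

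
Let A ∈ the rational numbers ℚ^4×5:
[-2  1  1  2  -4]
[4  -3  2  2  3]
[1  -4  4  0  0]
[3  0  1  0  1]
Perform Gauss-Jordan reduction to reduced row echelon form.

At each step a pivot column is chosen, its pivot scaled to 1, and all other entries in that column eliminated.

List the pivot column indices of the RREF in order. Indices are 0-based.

pivot columns: 0, 1, 2, 3

pivot(0,0)=-2: scale R0 → (1, -1/2, -1/2, -1, 2)
  clear (1,0): R1 −= (4)R0 → (0, -1, 4, 6, -5)
  clear (2,0): R2 −= (1)R0 → (0, -7/2, 9/2, 1, -2)
  clear (3,0): R3 −= (3)R0 → (0, 3/2, 5/2, 3, -5)
pivot(1,1)=-1: scale R1 → (0, 1, -4, -6, 5)
  clear (0,1): R0 −= (-1/2)R1 → (1, 0, -5/2, -4, 9/2)
  clear (2,1): R2 −= (-7/2)R1 → (0, 0, -19/2, -20, 31/2)
  clear (3,1): R3 −= (3/2)R1 → (0, 0, 17/2, 12, -25/2)
pivot(2,2)=-19/2: scale R2 → (0, 0, 1, 40/19, -31/19)
  clear (0,2): R0 −= (-5/2)R2 → (1, 0, 0, 24/19, 8/19)
  clear (1,2): R1 −= (-4)R2 → (0, 1, 0, 46/19, -29/19)
  clear (3,2): R3 −= (17/2)R2 → (0, 0, 0, -112/19, 26/19)
pivot(3,3)=-112/19: scale R3 → (0, 0, 0, 1, -13/56)
  clear (0,3): R0 −= (24/19)R3 → (1, 0, 0, 0, 5/7)
  clear (1,3): R1 −= (46/19)R3 → (0, 1, 0, 0, -27/28)
  clear (2,3): R2 −= (40/19)R3 → (0, 0, 1, 0, -8/7)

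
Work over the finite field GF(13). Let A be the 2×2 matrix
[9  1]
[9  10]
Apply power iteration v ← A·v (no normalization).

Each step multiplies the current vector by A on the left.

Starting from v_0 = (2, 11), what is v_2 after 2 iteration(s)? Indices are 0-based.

v_2 = (12, 7)

v_0 = (2, 11).
v_1 = A·v_0 = (3, 11).
v_2 = A·v_1 = (12, 7).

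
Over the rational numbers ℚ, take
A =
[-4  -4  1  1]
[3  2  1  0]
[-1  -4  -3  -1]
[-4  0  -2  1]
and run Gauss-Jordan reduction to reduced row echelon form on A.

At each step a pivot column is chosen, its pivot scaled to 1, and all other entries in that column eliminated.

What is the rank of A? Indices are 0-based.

rank = 4

step 1: normalize row 0 (÷-4) = (1, 1, -1/4, -1/4)
  row 1: subtract 3×row0 = (0, -1, 7/4, 3/4)
  row 2: subtract -1×row0 = (0, -3, -13/4, -5/4)
  row 3: subtract -4×row0 = (0, 4, -3, 0)
step 2: normalize row 1 (÷-1) = (0, 1, -7/4, -3/4)
  row 0: subtract 1×row1 = (1, 0, 3/2, 1/2)
  row 2: subtract -3×row1 = (0, 0, -17/2, -7/2)
  row 3: subtract 4×row1 = (0, 0, 4, 3)
step 3: normalize row 2 (÷-17/2) = (0, 0, 1, 7/17)
  row 0: subtract 3/2×row2 = (1, 0, 0, -2/17)
  row 1: subtract -7/4×row2 = (0, 1, 0, -1/34)
  row 3: subtract 4×row2 = (0, 0, 0, 23/17)
step 4: normalize row 3 (÷23/17) = (0, 0, 0, 1)
  row 0: subtract -2/17×row3 = (1, 0, 0, 0)
  row 1: subtract -1/34×row3 = (0, 1, 0, 0)
  row 2: subtract 7/17×row3 = (0, 0, 1, 0)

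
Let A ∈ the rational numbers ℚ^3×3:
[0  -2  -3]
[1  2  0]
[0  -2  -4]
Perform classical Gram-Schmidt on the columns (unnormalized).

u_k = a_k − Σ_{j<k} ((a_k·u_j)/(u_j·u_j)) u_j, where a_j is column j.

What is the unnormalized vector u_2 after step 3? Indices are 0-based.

Step 1: u_0 = a_0 = (0, 1, 0).
Step 2: u_1 = a_1 − (2)·u_0 = (-2, 0, -2).
Step 3: u_2 = a_2 − (0)·u_0 − (7/4)·u_1 = (1/2, 0, -1/2).

u_2 = (1/2, 0, -1/2)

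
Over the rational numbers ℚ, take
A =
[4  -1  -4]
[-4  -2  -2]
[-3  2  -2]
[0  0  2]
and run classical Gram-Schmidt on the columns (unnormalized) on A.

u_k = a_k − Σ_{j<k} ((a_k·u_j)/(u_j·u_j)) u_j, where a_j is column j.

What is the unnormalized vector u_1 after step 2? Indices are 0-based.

Step 1: u_0 = a_0 = (4, -4, -3, 0).
Step 2: u_1 = a_1 − (-2/41)·u_0 = (-33/41, -90/41, 76/41, 0).

u_1 = (-33/41, -90/41, 76/41, 0)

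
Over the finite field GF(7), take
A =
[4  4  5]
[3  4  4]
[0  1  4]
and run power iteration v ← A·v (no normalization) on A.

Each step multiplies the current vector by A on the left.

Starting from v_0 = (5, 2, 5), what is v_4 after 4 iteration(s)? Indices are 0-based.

v_4 = (5, 5, 6)

v_0 = (5, 2, 5).
v_1 = A·v_0 = (4, 1, 1).
v_2 = A·v_1 = (4, 6, 5).
v_3 = A·v_2 = (2, 0, 5).
v_4 = A·v_3 = (5, 5, 6).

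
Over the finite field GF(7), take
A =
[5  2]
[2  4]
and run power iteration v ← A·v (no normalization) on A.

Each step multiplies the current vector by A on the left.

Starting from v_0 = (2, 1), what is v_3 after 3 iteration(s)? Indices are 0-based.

v_3 = (2, 5)

v_0 = (2, 1).
v_1 = A·v_0 = (5, 1).
v_2 = A·v_1 = (6, 0).
v_3 = A·v_2 = (2, 5).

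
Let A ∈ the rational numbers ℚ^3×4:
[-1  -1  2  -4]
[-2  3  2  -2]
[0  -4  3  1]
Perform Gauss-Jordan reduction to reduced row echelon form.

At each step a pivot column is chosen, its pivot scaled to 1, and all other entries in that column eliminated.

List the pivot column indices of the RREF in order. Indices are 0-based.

pivot columns: 0, 1, 2

pivot(0,0)=-1: scale R0 → (1, 1, -2, 4)
  clear (1,0): R1 −= (-2)R0 → (0, 5, -2, 6)
pivot(1,1)=5: scale R1 → (0, 1, -2/5, 6/5)
  clear (0,1): R0 −= (1)R1 → (1, 0, -8/5, 14/5)
  clear (2,1): R2 −= (-4)R1 → (0, 0, 7/5, 29/5)
pivot(2,2)=7/5: scale R2 → (0, 0, 1, 29/7)
  clear (0,2): R0 −= (-8/5)R2 → (1, 0, 0, 66/7)
  clear (1,2): R1 −= (-2/5)R2 → (0, 1, 0, 20/7)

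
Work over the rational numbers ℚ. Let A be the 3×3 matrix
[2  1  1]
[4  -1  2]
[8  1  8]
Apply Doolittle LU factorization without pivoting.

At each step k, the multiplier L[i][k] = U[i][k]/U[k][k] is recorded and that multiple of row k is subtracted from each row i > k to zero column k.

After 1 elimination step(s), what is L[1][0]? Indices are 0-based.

k=0: U[0][0]=2
  eliminate (1,0): mult=2, new row 1: (0, -3, 0); set L[1][0]=2
  eliminate (2,0): mult=4, new row 2: (0, -3, 4); set L[2][0]=4

L[1][0] = 2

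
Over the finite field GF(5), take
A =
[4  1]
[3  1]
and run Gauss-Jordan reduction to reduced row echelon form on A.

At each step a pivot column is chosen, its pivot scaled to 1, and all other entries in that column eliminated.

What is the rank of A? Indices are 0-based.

pivot(0,0)=4: scale R0 → (1, 4)
  clear (1,0): R1 −= (3)R0 → (0, 4)
pivot(1,1)=4: scale R1 → (0, 1)
  clear (0,1): R0 −= (4)R1 → (1, 0)

rank = 2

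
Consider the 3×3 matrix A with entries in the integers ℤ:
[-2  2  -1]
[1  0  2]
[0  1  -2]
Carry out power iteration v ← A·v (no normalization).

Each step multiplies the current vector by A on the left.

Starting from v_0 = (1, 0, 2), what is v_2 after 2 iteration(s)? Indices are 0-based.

v_2 = (22, -12, 13)

v_0 = (1, 0, 2).
v_1 = A·v_0 = (-4, 5, -4).
v_2 = A·v_1 = (22, -12, 13).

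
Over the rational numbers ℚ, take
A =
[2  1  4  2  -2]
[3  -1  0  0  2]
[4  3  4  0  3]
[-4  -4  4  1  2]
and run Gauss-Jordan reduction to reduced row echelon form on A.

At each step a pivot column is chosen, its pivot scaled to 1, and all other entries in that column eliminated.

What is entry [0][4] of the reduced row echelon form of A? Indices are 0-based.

pivot(0,0)=2: scale R0 → (1, 1/2, 2, 1, -1)
  clear (1,0): R1 −= (3)R0 → (0, -5/2, -6, -3, 5)
  clear (2,0): R2 −= (4)R0 → (0, 1, -4, -4, 7)
  clear (3,0): R3 −= (-4)R0 → (0, -2, 12, 5, -2)
pivot(1,1)=-5/2: scale R1 → (0, 1, 12/5, 6/5, -2)
  clear (0,1): R0 −= (1/2)R1 → (1, 0, 4/5, 2/5, 0)
  clear (2,1): R2 −= (1)R1 → (0, 0, -32/5, -26/5, 9)
  clear (3,1): R3 −= (-2)R1 → (0, 0, 84/5, 37/5, -6)
pivot(2,2)=-32/5: scale R2 → (0, 0, 1, 13/16, -45/32)
  clear (0,2): R0 −= (4/5)R2 → (1, 0, 0, -1/4, 9/8)
  clear (1,2): R1 −= (12/5)R2 → (0, 1, 0, -3/4, 11/8)
  clear (3,2): R3 −= (84/5)R2 → (0, 0, 0, -25/4, 141/8)
pivot(3,3)=-25/4: scale R3 → (0, 0, 0, 1, -141/50)
  clear (0,3): R0 −= (-1/4)R3 → (1, 0, 0, 0, 21/50)
  clear (1,3): R1 −= (-3/4)R3 → (0, 1, 0, 0, -37/50)
  clear (2,3): R2 −= (13/16)R3 → (0, 0, 1, 0, 177/200)

M[0][4] = 21/50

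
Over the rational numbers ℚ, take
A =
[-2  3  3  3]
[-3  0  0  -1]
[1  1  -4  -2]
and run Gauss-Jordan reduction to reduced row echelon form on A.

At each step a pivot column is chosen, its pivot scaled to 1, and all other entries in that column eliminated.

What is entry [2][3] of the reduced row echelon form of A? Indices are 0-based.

M[2][3] = 32/45

step 1: normalize row 0 (÷-2) = (1, -3/2, -3/2, -3/2)
  row 1: subtract -3×row0 = (0, -9/2, -9/2, -11/2)
  row 2: subtract 1×row0 = (0, 5/2, -5/2, -1/2)
step 2: normalize row 1 (÷-9/2) = (0, 1, 1, 11/9)
  row 0: subtract -3/2×row1 = (1, 0, 0, 1/3)
  row 2: subtract 5/2×row1 = (0, 0, -5, -32/9)
step 3: normalize row 2 (÷-5) = (0, 0, 1, 32/45)
  row 1: subtract 1×row2 = (0, 1, 0, 23/45)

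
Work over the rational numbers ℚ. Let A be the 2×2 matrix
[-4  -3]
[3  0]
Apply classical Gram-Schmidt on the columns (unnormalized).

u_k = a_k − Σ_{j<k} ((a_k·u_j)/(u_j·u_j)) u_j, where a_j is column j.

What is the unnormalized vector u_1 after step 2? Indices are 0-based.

u_1 = (-27/25, -36/25)

Step 1: u_0 = a_0 = (-4, 3).
Step 2: u_1 = a_1 − (12/25)·u_0 = (-27/25, -36/25).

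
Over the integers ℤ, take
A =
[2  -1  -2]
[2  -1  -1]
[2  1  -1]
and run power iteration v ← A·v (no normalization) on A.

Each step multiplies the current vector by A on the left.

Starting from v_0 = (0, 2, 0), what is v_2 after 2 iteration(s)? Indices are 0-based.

v_2 = (-6, -4, -8)

v_0 = (0, 2, 0).
v_1 = A·v_0 = (-2, -2, 2).
v_2 = A·v_1 = (-6, -4, -8).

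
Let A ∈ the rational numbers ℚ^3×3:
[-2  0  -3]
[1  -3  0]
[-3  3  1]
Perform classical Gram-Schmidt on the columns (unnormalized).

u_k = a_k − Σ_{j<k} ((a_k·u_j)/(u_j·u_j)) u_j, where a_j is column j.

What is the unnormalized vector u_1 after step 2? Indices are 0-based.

u_1 = (-12/7, -15/7, 3/7)

Step 1: u_0 = a_0 = (-2, 1, -3).
Step 2: u_1 = a_1 − (-6/7)·u_0 = (-12/7, -15/7, 3/7).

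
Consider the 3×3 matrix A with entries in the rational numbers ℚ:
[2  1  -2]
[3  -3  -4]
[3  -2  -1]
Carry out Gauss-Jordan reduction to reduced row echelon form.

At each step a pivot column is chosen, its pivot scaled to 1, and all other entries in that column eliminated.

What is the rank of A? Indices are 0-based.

[1] R0 /= 2  ⇒  (1, 1/2, -1)
     R1 -= 3·R0  ⇒  (0, -9/2, -1)
     R2 -= 3·R0  ⇒  (0, -7/2, 2)
[2] R1 /= -9/2  ⇒  (0, 1, 2/9)
     R0 -= 1/2·R1  ⇒  (1, 0, -10/9)
     R2 -= -7/2·R1  ⇒  (0, 0, 25/9)
[3] R2 /= 25/9  ⇒  (0, 0, 1)
     R0 -= -10/9·R2  ⇒  (1, 0, 0)
     R1 -= 2/9·R2  ⇒  (0, 1, 0)

rank = 3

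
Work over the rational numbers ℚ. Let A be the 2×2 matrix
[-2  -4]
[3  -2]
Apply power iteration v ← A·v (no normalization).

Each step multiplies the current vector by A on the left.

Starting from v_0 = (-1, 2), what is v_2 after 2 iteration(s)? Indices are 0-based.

v_0 = (-1, 2).
v_1 = A·v_0 = (-6, -7).
v_2 = A·v_1 = (40, -4).

v_2 = (40, -4)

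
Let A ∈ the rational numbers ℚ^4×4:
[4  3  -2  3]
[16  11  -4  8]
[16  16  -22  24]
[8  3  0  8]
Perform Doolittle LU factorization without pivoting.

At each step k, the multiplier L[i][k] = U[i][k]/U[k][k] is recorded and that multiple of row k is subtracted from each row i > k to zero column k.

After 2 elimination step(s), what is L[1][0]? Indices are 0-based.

Step 1: pivot at (0,0) is 4.
  row1 ← row1 − (4)·row0  ⇒  L[1][0]=4, U row1=(0, -1, 4, -4)
  row2 ← row2 − (4)·row0  ⇒  L[2][0]=4, U row2=(0, 4, -14, 12)
  row3 ← row3 − (2)·row0  ⇒  L[3][0]=2, U row3=(0, -3, 4, 2)
Step 2: pivot at (1,1) is -1.
  row2 ← row2 − (-4)·row1  ⇒  L[2][1]=-4, U row2=(0, 0, 2, -4)
  row3 ← row3 − (3)·row1  ⇒  L[3][1]=3, U row3=(0, 0, -8, 14)

L[1][0] = 4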